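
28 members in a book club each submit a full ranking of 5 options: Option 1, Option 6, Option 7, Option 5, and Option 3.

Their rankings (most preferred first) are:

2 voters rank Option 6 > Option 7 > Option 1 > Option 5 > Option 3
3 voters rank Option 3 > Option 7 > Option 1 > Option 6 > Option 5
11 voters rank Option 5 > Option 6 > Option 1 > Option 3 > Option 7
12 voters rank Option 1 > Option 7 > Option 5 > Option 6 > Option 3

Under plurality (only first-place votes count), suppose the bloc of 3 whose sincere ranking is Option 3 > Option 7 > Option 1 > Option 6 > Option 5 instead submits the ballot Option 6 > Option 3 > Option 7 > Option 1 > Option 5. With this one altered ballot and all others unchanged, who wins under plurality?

First-place totals with the altered ballot: Option 1 12, Option 6 5, Option 7 0, Option 5 11, Option 3 0.
The winner is unchanged: still Option 1.

Option 1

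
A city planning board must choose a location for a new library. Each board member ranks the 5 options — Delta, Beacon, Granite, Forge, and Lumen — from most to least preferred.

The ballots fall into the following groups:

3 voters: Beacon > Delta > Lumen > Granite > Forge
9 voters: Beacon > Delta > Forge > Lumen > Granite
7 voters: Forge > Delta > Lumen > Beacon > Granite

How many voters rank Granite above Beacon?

0

Ballots ranking Granite above Beacon: 0.
Ballots ranking Beacon above Granite: 3+9+7 = 19.
So 0 of 19 voters prefer Granite to Beacon.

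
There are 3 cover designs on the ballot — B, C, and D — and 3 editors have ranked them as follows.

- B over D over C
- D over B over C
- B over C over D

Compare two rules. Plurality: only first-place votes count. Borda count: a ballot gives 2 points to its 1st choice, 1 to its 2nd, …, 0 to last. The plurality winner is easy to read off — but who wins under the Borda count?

Plurality first-place counts: B 2, C 0, D 1 → B.
Borda totals: B 5, C 1, D 3 → B.

B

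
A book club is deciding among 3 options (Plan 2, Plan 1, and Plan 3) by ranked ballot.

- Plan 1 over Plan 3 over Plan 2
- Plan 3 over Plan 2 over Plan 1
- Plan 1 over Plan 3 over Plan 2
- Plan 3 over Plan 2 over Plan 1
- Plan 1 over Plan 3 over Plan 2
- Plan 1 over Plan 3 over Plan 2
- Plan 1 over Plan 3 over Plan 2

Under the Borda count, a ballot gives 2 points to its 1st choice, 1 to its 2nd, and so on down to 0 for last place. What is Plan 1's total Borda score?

10

Borda scores:
  Plan 2: 0 + 1 + 0 + 1 + 0 + 0 + 0 = 2
  Plan 1: 2 + 0 + 2 + 0 + 2 + 2 + 2 = 10
  Plan 3: 1 + 2 + 1 + 2 + 1 + 1 + 1 = 9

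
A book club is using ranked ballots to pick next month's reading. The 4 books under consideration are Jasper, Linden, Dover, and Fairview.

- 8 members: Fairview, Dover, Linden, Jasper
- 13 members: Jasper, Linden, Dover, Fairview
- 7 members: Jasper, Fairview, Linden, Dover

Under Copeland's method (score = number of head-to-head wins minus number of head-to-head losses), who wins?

Jasper

Pairwise results:
  Jasper vs Linden: Jasper wins 20–8.
  Jasper vs Dover: Jasper wins 20–8.
  Jasper vs Fairview: Jasper wins 20–8.
  Linden vs Dover: Linden wins 20–8.
  Linden vs Fairview: Fairview wins 15–13.
  Dover vs Fairview: Fairview wins 15–13.
Copeland scores (wins − losses):
  Jasper: 3 − 0 = 3
  Linden: 1 − 2 = -1
  Dover: 0 − 3 = -3
  Fairview: 2 − 1 = 1
Jasper has the best Copeland score.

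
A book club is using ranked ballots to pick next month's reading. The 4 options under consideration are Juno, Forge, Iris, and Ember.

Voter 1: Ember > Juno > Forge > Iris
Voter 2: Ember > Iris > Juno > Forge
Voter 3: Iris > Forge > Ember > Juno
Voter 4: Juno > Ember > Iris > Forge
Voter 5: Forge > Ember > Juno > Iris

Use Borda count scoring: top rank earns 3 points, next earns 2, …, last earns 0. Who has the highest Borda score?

Borda scores:
  Juno: 2 + 1 + 0 + 3 + 1 = 7
  Forge: 1 + 0 + 2 + 0 + 3 = 6
  Iris: 0 + 2 + 3 + 1 + 0 = 6
  Ember: 3 + 3 + 1 + 2 + 2 = 11
Ember has the highest total.

Ember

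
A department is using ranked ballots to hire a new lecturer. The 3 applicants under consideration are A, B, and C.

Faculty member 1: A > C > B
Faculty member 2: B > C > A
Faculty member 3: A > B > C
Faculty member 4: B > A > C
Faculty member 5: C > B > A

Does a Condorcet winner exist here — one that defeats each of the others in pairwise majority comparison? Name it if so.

B

Head-to-head results (5 voters total):
A vs B: B wins 3–2.
A vs C: A wins 3–2.
B vs C: B wins 3–2.
B beats each rival — A (3–2), C (3–2) — so B is the Condorcet winner.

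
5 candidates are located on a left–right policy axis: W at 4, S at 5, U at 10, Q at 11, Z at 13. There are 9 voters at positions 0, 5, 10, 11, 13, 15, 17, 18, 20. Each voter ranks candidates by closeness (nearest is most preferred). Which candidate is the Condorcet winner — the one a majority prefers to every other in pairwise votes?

With single-peaked preferences on a line, the Condorcet winner is the candidate closest to the median voter.
The median voter (position 13) is closest to Z at 13.
Check: Z vs Q — voters closer to Z: 5 of 9.

Z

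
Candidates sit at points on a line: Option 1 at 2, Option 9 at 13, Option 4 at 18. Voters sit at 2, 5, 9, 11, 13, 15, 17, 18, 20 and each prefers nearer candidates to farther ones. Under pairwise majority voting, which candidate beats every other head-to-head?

With single-peaked preferences on a line, the Condorcet winner is the candidate closest to the median voter.
The median voter (position 13) is closest to Option 9 at 13.
Check: Option 9 vs Option 1 — voters closer to Option 9: 7 of 9.

Option 9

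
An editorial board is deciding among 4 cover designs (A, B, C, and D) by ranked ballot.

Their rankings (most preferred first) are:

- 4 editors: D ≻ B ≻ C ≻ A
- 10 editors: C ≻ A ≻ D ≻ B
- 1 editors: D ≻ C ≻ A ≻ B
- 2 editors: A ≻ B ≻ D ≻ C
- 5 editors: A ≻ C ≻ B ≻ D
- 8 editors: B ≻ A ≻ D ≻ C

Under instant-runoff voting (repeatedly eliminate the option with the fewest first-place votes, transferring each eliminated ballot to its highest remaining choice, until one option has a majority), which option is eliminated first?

Round 1: C 10, B 8, A 7, D 5. D has the fewest and is eliminated.
Round 2: B 12, C 11, A 7. A has the fewest and is eliminated.
Round 3: C 16, B 14. C has a majority.

D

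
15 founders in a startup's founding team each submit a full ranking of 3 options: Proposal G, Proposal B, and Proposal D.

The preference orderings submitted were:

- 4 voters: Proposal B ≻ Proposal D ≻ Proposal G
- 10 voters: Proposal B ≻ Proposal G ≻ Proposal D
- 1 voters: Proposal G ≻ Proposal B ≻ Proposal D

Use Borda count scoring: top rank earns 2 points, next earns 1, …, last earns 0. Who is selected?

Proposal B

Borda scores:
  Proposal G: 4·0 + 10·1 + 2 = 12
  Proposal B: 4·2 + 10·2 + 1 = 29
  Proposal D: 4·1 + 10·0 + 0 = 4
Proposal B has the highest total.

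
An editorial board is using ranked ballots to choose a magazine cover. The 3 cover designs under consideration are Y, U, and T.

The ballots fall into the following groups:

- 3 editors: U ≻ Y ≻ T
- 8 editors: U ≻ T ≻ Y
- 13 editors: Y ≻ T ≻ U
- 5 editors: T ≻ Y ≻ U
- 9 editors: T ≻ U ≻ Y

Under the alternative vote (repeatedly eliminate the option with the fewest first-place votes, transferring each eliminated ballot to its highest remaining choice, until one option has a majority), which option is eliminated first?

U

Round 1: T 14, Y 13, U 11. U has the fewest and is eliminated.
Round 2: T 22, Y 16. T has a majority.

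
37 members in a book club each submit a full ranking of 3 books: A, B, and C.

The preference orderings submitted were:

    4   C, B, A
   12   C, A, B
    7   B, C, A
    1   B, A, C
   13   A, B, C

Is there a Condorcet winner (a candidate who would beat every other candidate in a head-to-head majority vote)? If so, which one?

Head-to-head results (37 voters total):
A vs B: A wins 25–12.
A vs C: C wins 23–14.
B vs C: B wins 21–16.
No candidate beats all others: A beats B beats C beats A, a majority cycle.

None — there is no Condorcet winner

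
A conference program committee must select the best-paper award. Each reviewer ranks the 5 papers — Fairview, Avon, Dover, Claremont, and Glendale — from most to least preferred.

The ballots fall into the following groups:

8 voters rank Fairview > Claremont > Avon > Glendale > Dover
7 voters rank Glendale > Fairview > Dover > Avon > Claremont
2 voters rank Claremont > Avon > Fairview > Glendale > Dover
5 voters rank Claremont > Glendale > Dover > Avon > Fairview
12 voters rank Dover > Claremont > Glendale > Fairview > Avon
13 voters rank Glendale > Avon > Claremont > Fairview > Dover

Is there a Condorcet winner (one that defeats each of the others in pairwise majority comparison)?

Yes

Head-to-head results (47 voters total):
Fairview vs Avon: Fairview wins 27–20.
Fairview vs Dover: Fairview wins 30–17.
Fairview vs Claremont: Claremont wins 32–15.
Fairview vs Glendale: Glendale wins 37–10.
Avon vs Dover: Dover wins 24–23.
Avon vs Claremont: Claremont wins 27–20.
Avon vs Glendale: Glendale wins 37–10.
Dover vs Claremont: Claremont wins 28–19.
Dover vs Glendale: Glendale wins 35–12.
Claremont vs Glendale: Claremont wins 27–20.
Claremont beats each rival — Fairview (32–15), Avon (27–20), Dover (28–19), Glendale (27–20) — so Claremont is the Condorcet winner.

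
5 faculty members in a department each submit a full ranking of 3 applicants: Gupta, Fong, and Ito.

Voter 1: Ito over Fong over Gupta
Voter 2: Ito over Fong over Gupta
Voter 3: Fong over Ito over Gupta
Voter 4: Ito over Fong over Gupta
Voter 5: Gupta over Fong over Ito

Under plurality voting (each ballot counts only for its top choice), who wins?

Ito

First-place vote totals:
  Gupta: 1
  Fong: 1
  Ito: 3
Ito has the most first-place votes.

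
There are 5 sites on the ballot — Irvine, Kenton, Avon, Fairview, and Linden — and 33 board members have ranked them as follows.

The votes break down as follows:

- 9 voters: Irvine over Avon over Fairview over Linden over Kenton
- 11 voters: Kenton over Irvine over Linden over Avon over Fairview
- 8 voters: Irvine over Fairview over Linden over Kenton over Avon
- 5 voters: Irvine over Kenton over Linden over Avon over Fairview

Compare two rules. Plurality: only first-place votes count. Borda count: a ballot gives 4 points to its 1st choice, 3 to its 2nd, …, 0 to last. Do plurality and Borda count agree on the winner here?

Yes

Plurality first-place counts: Irvine 22, Kenton 11, Avon 0, Fairview 0, Linden 0 → Irvine.
Borda totals: Irvine 121, Kenton 67, Avon 43, Fairview 42, Linden 57 → Irvine.
The two rules agree on Irvine.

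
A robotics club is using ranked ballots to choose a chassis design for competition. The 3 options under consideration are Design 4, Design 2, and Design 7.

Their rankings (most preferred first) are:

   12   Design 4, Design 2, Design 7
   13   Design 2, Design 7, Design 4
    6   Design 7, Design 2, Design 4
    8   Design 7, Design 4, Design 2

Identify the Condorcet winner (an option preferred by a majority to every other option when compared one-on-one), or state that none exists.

None — there is no Condorcet winner

Head-to-head results (39 voters total):
Design 4 vs Design 2: Design 4 wins 20–19.
Design 4 vs Design 7: Design 7 wins 27–12.
Design 2 vs Design 7: Design 2 wins 25–14.
No candidate beats all others: Design 4 beats Design 2 beats Design 7 beats Design 4, a majority cycle.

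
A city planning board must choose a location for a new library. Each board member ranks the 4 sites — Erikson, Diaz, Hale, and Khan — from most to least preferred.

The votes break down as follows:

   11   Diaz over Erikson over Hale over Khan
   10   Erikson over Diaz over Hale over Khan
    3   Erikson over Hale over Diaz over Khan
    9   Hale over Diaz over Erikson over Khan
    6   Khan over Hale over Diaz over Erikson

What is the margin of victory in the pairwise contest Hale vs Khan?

27

Ballots ranking Hale above Khan: 11+10+3+9 = 33.
Ballots ranking Khan above Hale: 6.
Hale wins 33–6, a margin of 27.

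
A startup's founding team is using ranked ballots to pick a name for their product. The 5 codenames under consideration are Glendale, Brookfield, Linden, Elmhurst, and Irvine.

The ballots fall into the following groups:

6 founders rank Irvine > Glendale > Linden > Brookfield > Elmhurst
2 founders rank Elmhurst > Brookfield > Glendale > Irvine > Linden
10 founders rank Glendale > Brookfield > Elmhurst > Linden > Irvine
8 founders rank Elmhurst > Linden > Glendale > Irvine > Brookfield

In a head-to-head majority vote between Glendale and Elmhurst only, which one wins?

Glendale

Ballots ranking Glendale above Elmhurst: 6+10 = 16.
Ballots ranking Elmhurst above Glendale: 2+8 = 10.
Glendale wins the head-to-head, 16–10.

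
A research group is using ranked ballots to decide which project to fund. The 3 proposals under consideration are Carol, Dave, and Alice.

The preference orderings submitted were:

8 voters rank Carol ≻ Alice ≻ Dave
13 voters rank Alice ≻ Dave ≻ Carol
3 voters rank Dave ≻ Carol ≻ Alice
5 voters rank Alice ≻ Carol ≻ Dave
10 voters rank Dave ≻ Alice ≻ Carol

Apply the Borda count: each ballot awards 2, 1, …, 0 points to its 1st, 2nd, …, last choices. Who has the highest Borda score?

Borda scores:
  Carol: 8·2 + 13·0 + 3·1 + 5·1 + 10·0 = 24
  Dave: 8·0 + 13·1 + 3·2 + 5·0 + 10·2 = 39
  Alice: 8·1 + 13·2 + 3·0 + 5·2 + 10·1 = 54
Alice has the highest total.

Alice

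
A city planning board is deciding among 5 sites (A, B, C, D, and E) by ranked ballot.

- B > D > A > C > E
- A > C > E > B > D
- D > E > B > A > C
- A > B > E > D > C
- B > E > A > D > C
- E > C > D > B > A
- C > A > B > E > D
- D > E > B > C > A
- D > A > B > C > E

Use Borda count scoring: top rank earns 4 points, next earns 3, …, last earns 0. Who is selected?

B

Borda scores:
  A: 2 + 4 + 1 + 4 + 2 + 0 + 3 + 0 + 3 = 19
  B: 4 + 1 + 2 + 3 + 4 + 1 + 2 + 2 + 2 = 21
  C: 1 + 3 + 0 + 0 + 0 + 3 + 4 + 1 + 1 = 13
  D: 3 + 0 + 4 + 1 + 1 + 2 + 0 + 4 + 4 = 19
  E: 0 + 2 + 3 + 2 + 3 + 4 + 1 + 3 + 0 = 18
B has the highest total.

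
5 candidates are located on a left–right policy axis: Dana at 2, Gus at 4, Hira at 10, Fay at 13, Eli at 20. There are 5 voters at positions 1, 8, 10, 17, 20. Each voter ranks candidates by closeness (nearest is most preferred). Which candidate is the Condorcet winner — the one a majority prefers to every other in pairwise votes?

With single-peaked preferences on a line, the Condorcet winner is the candidate closest to the median voter.
The median voter (position 10) is closest to Hira at 10.
Check: Hira vs Dana — voters closer to Hira: 4 of 5.

Hira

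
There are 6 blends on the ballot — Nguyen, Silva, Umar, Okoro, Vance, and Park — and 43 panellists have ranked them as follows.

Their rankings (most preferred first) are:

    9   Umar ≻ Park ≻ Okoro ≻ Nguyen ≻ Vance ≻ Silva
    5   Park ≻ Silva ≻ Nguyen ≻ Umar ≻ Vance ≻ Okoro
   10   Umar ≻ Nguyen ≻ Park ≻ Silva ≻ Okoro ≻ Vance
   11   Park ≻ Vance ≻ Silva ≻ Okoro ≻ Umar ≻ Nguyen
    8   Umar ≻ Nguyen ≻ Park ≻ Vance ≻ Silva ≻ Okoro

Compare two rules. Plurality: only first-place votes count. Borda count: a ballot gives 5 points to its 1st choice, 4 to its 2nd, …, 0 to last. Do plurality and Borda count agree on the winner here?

Plurality first-place counts: Nguyen 0, Silva 0, Umar 27, Okoro 0, Vance 0, Park 16 → Umar.
Borda totals: Nguyen 105, Silva 81, Umar 156, Okoro 59, Vance 74, Park 170 → Park.
The two rules disagree: plurality picks Umar, Borda picks Park.

No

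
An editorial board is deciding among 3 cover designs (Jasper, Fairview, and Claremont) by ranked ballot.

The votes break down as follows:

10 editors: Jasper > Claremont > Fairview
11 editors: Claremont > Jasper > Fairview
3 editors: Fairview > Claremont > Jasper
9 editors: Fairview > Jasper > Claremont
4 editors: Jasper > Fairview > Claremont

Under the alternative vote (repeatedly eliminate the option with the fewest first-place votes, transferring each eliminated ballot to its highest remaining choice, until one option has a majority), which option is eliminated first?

Claremont

Round 1: Jasper 14, Fairview 12, Claremont 11. Claremont has the fewest and is eliminated.
Round 2: Jasper 25, Fairview 12. Jasper has a majority.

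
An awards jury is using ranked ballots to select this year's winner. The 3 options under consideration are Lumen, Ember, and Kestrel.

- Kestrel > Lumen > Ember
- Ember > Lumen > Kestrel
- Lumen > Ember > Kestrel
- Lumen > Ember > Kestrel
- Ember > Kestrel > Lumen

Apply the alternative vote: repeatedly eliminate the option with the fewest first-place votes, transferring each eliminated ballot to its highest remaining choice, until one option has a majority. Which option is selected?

Round 1: Lumen 2, Ember 2, Kestrel 1. Kestrel has the fewest and is eliminated.
Round 2: Lumen 3, Ember 2. Lumen has a majority.

Lumen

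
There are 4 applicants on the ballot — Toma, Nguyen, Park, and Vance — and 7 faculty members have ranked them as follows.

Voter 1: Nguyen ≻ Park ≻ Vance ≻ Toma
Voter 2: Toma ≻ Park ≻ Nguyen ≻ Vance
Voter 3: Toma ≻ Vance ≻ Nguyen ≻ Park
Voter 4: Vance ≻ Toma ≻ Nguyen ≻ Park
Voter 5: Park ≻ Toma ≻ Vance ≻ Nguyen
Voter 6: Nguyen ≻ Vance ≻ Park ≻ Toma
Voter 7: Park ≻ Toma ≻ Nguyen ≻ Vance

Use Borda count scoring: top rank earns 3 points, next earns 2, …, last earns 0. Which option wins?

Borda scores:
  Toma: 0 + 3 + 3 + 2 + 2 + 0 + 2 = 12
  Nguyen: 3 + 1 + 1 + 1 + 0 + 3 + 1 = 10
  Park: 2 + 2 + 0 + 0 + 3 + 1 + 3 = 11
  Vance: 1 + 0 + 2 + 3 + 1 + 2 + 0 = 9
Toma has the highest total.

Toma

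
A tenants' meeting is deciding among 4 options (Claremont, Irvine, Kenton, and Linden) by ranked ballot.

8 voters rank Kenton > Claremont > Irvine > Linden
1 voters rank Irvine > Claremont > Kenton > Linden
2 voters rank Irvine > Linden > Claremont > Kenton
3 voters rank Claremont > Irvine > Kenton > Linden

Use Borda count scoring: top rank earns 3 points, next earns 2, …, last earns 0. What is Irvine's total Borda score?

Borda scores:
  Claremont: 8·2 + 2 + 2·1 + 3·3 = 29
  Irvine: 8·1 + 3 + 2·3 + 3·2 = 23
  Kenton: 8·3 + 1 + 2·0 + 3·1 = 28
  Linden: 8·0 + 0 + 2·2 + 3·0 = 4

23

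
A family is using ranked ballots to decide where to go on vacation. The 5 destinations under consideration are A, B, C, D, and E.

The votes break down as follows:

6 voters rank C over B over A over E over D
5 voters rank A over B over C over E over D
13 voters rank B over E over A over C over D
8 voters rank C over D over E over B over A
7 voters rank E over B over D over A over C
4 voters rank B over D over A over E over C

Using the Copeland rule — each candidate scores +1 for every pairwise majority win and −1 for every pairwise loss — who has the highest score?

B

Pairwise results:
  A vs B: B wins 38–5.
  A vs C: A wins 29–14.
  A vs D: A wins 24–19.
  A vs E: E wins 28–15.
  B vs C: B wins 29–14.
  B vs D: B wins 35–8.
  B vs E: B wins 28–15.
  C vs D: C wins 32–11.
  C vs E: E wins 24–19.
  D vs E: E wins 31–12.
Copeland scores (wins − losses):
  A: 2 − 2 = 0
  B: 4 − 0 = 4
  C: 1 − 3 = -2
  D: 0 − 4 = -4
  E: 3 − 1 = 2
B has the best Copeland score.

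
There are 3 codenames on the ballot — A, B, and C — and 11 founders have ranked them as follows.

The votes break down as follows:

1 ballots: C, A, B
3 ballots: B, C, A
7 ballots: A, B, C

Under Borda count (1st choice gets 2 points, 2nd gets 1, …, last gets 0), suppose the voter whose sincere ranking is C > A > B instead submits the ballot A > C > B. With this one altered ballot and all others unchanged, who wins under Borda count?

Borda totals with the altered ballot: A 16, B 13, C 4.
The winner is unchanged: still A.

A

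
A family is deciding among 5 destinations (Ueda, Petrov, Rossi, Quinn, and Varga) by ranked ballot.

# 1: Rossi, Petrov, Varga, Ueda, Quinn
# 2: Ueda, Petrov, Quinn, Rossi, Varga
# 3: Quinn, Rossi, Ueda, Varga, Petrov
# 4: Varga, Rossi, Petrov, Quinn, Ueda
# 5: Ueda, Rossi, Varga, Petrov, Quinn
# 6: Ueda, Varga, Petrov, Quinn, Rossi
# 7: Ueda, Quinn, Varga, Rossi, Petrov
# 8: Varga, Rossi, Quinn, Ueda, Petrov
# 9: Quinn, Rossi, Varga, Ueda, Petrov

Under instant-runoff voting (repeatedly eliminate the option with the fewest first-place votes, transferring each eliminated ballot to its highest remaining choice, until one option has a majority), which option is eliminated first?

Petrov

Round 1: Ueda 4, Quinn 2, Varga 2, Rossi 1, Petrov 0. Petrov has the fewest and is eliminated.
Round 2: Ueda 4, Quinn 2, Varga 2, Rossi 1. Rossi has the fewest and is eliminated.
Round 3: Ueda 4, Varga 3, Quinn 2. Quinn has the fewest and is eliminated.
Round 4: Ueda 5, Varga 4. Ueda has a majority.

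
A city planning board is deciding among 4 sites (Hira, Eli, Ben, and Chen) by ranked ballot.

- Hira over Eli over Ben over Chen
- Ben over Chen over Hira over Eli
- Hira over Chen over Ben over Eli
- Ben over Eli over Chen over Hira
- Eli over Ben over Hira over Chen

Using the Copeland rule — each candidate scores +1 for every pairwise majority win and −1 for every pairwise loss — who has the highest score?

Pairwise results:
  Hira vs Eli: Hira wins 3–2.
  Hira vs Ben: Ben wins 3–2.
  Hira vs Chen: Hira wins 3–2.
  Eli vs Ben: Ben wins 3–2.
  Eli vs Chen: Eli wins 3–2.
  Ben vs Chen: Ben wins 4–1.
Copeland scores (wins − losses):
  Hira: 2 − 1 = 1
  Eli: 1 − 2 = -1
  Ben: 3 − 0 = 3
  Chen: 0 − 3 = -3
Ben has the best Copeland score.

Ben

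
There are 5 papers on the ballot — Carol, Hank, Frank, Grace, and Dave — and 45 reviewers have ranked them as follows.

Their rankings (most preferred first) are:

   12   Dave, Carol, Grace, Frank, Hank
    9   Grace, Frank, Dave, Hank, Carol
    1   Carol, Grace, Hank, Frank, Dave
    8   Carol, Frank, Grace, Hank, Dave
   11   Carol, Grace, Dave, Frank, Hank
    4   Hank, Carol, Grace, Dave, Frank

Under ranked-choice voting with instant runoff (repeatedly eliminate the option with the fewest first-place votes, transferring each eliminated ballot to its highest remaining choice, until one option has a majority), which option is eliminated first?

Frank

Round 1: Carol 20, Dave 12, Grace 9, Hank 4, Frank 0. Frank has the fewest and is eliminated.
Round 2: Carol 20, Dave 12, Grace 9, Hank 4. Hank has the fewest and is eliminated.
Round 3: Carol 24, Dave 12, Grace 9. Carol has a majority.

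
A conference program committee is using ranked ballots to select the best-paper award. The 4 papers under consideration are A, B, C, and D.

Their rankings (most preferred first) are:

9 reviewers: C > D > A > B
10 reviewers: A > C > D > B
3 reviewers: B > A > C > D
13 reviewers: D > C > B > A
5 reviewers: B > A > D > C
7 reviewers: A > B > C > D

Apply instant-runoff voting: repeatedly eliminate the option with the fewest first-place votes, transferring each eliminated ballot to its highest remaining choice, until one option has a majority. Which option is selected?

Round 1: A 17, D 13, C 9, B 8. B has the fewest and is eliminated.
Round 2: A 25, D 13, C 9. A has a majority.

A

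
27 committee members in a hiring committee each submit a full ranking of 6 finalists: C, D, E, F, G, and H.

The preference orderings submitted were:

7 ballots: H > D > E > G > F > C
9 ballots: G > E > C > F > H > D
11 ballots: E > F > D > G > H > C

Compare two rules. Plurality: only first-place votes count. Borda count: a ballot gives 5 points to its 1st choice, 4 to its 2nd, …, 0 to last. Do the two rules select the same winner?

Plurality first-place counts: C 0, D 0, E 11, F 0, G 9, H 7 → E.
Borda totals: C 27, D 61, E 112, F 69, G 81, H 55 → E.
The two rules agree on E.

Yes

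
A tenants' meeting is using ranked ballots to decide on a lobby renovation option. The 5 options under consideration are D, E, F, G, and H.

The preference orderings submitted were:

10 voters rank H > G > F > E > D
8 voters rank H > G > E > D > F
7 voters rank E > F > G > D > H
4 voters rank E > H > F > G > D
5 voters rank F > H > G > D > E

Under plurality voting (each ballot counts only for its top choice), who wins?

H

First-place vote totals:
  D: 0
  E: 11
  F: 5
  G: 0
  H: 18
H has the most first-place votes.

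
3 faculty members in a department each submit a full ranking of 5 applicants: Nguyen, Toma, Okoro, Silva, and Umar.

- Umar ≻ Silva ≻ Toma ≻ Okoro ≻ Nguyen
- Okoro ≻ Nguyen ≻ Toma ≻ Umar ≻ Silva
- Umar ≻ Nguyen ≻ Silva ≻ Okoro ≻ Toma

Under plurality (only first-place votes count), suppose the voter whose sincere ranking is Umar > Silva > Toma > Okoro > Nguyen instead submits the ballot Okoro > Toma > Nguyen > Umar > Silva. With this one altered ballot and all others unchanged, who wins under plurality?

Okoro

First-place totals with the altered ballot: Nguyen 0, Toma 0, Okoro 2, Silva 0, Umar 1.
The switch changes the winner from Umar to Okoro.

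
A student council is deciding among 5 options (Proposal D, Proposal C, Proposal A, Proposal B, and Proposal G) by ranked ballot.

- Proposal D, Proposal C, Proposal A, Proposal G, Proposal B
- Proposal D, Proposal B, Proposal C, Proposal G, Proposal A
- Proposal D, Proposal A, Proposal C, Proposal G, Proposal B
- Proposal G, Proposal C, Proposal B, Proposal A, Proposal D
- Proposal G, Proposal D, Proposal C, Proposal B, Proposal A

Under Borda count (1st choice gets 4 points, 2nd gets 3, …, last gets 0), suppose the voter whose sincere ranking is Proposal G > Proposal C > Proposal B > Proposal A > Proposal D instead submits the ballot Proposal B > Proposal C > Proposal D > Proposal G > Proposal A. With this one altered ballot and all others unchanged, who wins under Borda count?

Proposal D

Borda totals with the altered ballot: Proposal D 17, Proposal C 12, Proposal A 5, Proposal B 8, Proposal G 8.
The winner is unchanged: still Proposal D.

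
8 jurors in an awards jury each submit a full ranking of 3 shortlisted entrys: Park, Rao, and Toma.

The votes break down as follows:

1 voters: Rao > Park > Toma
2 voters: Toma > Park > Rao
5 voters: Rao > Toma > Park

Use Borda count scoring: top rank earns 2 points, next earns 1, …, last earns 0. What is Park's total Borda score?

3

Borda scores:
  Park: 1 + 2·1 + 5·0 = 3
  Rao: 2 + 2·0 + 5·2 = 12
  Toma: 0 + 2·2 + 5·1 = 9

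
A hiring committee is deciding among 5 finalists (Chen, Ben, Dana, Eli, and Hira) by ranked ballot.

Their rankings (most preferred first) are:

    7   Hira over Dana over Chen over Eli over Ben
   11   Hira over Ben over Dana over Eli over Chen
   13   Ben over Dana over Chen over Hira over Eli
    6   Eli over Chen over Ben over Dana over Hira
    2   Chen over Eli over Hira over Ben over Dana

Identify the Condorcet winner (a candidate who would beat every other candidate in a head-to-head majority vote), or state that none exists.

Head-to-head results (39 voters total):
Chen vs Ben: Ben wins 24–15.
Chen vs Dana: Dana wins 31–8.
Chen vs Eli: Chen wins 22–17.
Chen vs Hira: Chen wins 21–18.
Ben vs Dana: Ben wins 32–7.
Ben vs Eli: Ben wins 24–15.
Ben vs Hira: Hira wins 20–19.
Dana vs Eli: Dana wins 31–8.
Dana vs Hira: Hira wins 20–19.
Eli vs Hira: Hira wins 31–8.
No candidate beats all others: Chen beats Hira beats Ben beats Chen, a majority cycle.

No Condorcet winner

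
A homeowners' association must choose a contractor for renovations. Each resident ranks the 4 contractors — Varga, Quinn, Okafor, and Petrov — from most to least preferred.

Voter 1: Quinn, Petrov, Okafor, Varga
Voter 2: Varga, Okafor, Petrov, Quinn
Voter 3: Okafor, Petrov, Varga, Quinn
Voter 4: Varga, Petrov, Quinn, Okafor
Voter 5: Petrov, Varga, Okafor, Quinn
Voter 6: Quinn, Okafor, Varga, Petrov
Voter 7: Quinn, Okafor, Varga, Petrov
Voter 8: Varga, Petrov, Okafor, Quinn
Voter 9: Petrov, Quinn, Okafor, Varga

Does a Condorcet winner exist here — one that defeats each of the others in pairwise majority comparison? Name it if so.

No Condorcet winner

Head-to-head results (9 voters total):
Varga vs Quinn: Varga wins 5–4.
Varga vs Okafor: Okafor wins 5–4.
Varga vs Petrov: Varga wins 5–4.
Quinn vs Okafor: Quinn wins 5–4.
Quinn vs Petrov: Petrov wins 6–3.
Okafor vs Petrov: Petrov wins 5–4.
No candidate beats all others: Varga beats Quinn beats Okafor beats Varga, a majority cycle.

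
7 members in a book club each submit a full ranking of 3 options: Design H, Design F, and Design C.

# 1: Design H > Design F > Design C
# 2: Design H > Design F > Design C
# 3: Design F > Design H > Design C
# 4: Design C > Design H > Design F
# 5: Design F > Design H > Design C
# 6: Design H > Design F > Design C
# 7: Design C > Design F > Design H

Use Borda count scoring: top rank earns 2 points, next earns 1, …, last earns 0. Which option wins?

Borda scores:
  Design H: 2 + 2 + 1 + 1 + 1 + 2 + 0 = 9
  Design F: 1 + 1 + 2 + 0 + 2 + 1 + 1 = 8
  Design C: 0 + 0 + 0 + 2 + 0 + 0 + 2 = 4
Design H has the highest total.

Design H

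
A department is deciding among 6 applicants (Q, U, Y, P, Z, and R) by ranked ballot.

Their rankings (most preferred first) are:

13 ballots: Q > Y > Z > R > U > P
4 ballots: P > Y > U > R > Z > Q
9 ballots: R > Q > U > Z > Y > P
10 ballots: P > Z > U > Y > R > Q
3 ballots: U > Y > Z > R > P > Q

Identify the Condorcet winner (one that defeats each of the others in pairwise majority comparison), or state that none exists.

None — there is no Condorcet winner

Head-to-head results (39 voters total):
Q vs U: Q wins 22–17.
Q vs Y: Q wins 22–17.
Q vs P: Q wins 22–17.
Q vs Z: Q wins 22–17.
Q vs R: R wins 26–13.
U vs Y: U wins 22–17.
U vs P: U wins 25–14.
U vs Z: Z wins 23–16.
U vs R: R wins 22–17.
Y vs P: Y wins 25–14.
Y vs Z: Y wins 20–19.
Y vs R: Y wins 30–9.
P vs Z: Z wins 25–14.
P vs R: R wins 25–14.
Z vs R: Z wins 26–13.
No candidate beats all others: Q beats Y beats R beats Q, a majority cycle.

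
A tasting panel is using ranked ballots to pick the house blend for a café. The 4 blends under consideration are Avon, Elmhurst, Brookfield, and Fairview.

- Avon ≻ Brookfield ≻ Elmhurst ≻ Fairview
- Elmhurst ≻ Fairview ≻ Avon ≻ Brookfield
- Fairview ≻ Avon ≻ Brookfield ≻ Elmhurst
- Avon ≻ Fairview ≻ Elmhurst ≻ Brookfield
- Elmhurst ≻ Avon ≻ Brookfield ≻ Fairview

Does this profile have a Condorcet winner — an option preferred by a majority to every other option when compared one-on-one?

Head-to-head results (5 voters total):
Avon vs Elmhurst: Avon wins 3–2.
Avon vs Brookfield: Avon wins 5–0.
Avon vs Fairview: Avon wins 3–2.
Elmhurst vs Brookfield: Elmhurst wins 3–2.
Elmhurst vs Fairview: Elmhurst wins 3–2.
Brookfield vs Fairview: Fairview wins 3–2.
Avon beats each rival — Elmhurst (3–2), Brookfield (5–0), Fairview (3–2) — so Avon is the Condorcet winner.

Yes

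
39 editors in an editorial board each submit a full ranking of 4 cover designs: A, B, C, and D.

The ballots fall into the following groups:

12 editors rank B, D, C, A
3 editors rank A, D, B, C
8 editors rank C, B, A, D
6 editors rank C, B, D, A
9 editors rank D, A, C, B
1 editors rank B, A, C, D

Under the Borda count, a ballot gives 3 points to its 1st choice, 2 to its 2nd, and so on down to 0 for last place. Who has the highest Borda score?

Borda scores:
  A: 12·0 + 3·3 + 8·1 + 6·0 + 9·2 + 2 = 37
  B: 12·3 + 3·1 + 8·2 + 6·2 + 9·0 + 3 = 70
  C: 12·1 + 3·0 + 8·3 + 6·3 + 9·1 + 1 = 64
  D: 12·2 + 3·2 + 8·0 + 6·1 + 9·3 + 0 = 63
B has the highest total.

B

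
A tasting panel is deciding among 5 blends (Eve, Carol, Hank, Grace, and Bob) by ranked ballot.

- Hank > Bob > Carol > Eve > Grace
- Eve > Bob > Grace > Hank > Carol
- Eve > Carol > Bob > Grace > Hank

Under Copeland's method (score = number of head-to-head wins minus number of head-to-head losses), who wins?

Eve

Pairwise results:
  Eve vs Carol: Eve wins 2–1.
  Eve vs Hank: Eve wins 2–1.
  Eve vs Grace: Eve wins 3–0.
  Eve vs Bob: Eve wins 2–1.
  Carol vs Hank: Hank wins 2–1.
  Carol vs Grace: Carol wins 2–1.
  Carol vs Bob: Bob wins 2–1.
  Hank vs Grace: Grace wins 2–1.
  Hank vs Bob: Bob wins 2–1.
  Grace vs Bob: Bob wins 3–0.
Copeland scores (wins − losses):
  Eve: 4 − 0 = 4
  Carol: 1 − 3 = -2
  Hank: 1 − 3 = -2
  Grace: 1 − 3 = -2
  Bob: 3 − 1 = 2
Eve has the best Copeland score.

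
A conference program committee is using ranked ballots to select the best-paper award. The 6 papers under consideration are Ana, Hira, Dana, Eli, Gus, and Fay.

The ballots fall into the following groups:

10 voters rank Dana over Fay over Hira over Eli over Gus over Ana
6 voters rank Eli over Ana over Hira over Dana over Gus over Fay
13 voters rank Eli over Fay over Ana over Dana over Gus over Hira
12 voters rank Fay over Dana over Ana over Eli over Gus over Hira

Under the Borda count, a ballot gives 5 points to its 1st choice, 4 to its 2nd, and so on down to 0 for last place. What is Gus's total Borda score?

Borda scores:
  Ana: 10·0 + 6·4 + 13·3 + 12·3 = 99
  Hira: 10·3 + 6·3 + 13·0 + 12·0 = 48
  Dana: 10·5 + 6·2 + 13·2 + 12·4 = 136
  Eli: 10·2 + 6·5 + 13·5 + 12·2 = 139
  Gus: 10·1 + 6·1 + 13·1 + 12·1 = 41
  Fay: 10·4 + 6·0 + 13·4 + 12·5 = 152

41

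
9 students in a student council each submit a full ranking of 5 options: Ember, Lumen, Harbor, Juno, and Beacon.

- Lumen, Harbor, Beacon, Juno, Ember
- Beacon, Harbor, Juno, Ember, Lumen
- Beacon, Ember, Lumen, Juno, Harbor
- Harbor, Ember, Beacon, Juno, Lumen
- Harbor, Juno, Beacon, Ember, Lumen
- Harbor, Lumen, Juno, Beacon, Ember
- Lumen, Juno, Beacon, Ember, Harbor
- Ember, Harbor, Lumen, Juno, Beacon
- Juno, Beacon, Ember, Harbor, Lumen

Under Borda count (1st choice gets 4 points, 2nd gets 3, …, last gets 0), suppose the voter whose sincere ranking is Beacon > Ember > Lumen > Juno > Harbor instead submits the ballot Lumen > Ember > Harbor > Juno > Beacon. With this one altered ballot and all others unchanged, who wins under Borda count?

Harbor

Borda totals with the altered ballot: Ember 15, Lumen 17, Harbor 24, Juno 18, Beacon 16.
The winner is unchanged: still Harbor.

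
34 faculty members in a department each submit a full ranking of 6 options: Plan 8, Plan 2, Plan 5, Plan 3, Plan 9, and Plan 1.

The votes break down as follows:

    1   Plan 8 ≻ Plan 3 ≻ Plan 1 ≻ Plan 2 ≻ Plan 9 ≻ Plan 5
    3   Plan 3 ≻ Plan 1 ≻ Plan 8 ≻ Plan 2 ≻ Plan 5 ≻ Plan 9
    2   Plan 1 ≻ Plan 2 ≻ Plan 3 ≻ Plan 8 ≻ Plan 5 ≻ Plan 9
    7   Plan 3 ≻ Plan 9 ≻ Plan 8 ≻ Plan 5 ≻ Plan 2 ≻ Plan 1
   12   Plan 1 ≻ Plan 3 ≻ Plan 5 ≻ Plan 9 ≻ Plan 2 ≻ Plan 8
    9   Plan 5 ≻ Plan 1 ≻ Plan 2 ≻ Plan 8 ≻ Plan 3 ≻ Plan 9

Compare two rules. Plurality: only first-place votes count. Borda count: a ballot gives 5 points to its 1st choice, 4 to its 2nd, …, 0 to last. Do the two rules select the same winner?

Yes

Plurality first-place counts: Plan 8 1, Plan 2 0, Plan 5 9, Plan 3 10, Plan 9 0, Plan 1 14 → Plan 1.
Borda totals: Plan 8 57, Plan 2 62, Plan 5 100, Plan 3 117, Plan 9 53, Plan 1 121 → Plan 1.
The two rules agree on Plan 1.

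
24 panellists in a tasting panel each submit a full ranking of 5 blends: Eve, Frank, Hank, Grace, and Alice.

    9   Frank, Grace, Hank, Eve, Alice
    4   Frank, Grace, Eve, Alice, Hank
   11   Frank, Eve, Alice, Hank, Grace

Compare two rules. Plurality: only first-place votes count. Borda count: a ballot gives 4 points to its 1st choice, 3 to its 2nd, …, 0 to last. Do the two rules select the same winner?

Yes

Plurality first-place counts: Eve 0, Frank 24, Hank 0, Grace 0, Alice 0 → Frank.
Borda totals: Eve 50, Frank 96, Hank 29, Grace 39, Alice 26 → Frank.
The two rules agree on Frank.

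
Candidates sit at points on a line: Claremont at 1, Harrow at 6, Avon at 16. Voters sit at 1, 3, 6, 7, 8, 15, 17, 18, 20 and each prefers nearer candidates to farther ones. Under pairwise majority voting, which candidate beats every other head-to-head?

Harrow

With single-peaked preferences on a line, the Condorcet winner is the candidate closest to the median voter.
The median voter (position 8) is closest to Harrow at 6.
Check: Harrow vs Claremont — voters closer to Harrow: 7 of 9.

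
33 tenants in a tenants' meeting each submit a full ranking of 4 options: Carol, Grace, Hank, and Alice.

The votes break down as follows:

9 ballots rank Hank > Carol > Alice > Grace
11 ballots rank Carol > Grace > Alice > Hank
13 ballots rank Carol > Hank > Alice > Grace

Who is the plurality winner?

First-place vote totals:
  Carol: 24
  Grace: 0
  Hank: 9
  Alice: 0
Carol has the most first-place votes.

Carol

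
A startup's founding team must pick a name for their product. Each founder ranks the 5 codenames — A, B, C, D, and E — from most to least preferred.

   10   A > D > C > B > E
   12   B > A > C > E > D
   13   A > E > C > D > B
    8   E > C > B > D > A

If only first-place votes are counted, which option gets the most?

A

First-place vote totals:
  A: 23
  B: 12
  C: 0
  D: 0
  E: 8
A has the most first-place votes.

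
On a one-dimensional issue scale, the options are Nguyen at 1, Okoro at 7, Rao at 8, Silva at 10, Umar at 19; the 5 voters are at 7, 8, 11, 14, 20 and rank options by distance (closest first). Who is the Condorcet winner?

With single-peaked preferences on a line, the Condorcet winner is the candidate closest to the median voter.
The median voter (position 11) is closest to Silva at 10.
Check: Silva vs Okoro — voters closer to Silva: 3 of 5.

Silva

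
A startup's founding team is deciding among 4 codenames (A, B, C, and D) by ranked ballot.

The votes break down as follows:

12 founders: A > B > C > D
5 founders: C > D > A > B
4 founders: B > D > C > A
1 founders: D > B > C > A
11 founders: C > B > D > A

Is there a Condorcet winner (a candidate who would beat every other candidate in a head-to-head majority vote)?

Head-to-head results (33 voters total):
A vs B: A wins 17–16.
A vs C: C wins 21–12.
A vs D: D wins 21–12.
B vs C: B wins 17–16.
B vs D: B wins 27–6.
C vs D: C wins 28–5.
No candidate beats all others: A beats B beats C beats A, a majority cycle.

No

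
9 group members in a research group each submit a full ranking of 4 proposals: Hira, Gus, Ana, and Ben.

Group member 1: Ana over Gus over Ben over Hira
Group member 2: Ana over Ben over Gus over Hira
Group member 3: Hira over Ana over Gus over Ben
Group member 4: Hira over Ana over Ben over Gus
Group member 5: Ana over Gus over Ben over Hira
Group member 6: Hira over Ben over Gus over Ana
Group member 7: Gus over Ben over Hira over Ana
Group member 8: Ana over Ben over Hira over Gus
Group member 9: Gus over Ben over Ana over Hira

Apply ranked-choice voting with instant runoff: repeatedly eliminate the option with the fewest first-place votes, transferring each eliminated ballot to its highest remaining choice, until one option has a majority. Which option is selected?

Round 1: Ana 4, Hira 3, Gus 2, Ben 0. Ben has the fewest and is eliminated.
Round 2: Ana 4, Hira 3, Gus 2. Gus has the fewest and is eliminated.
Round 3: Ana 5, Hira 4. Ana has a majority.

Ana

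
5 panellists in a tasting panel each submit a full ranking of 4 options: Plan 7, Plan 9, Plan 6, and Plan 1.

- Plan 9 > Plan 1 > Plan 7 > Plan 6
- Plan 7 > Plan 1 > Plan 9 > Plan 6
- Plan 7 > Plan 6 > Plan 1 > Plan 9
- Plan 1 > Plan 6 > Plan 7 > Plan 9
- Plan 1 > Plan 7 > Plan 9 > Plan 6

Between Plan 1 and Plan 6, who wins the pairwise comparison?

Ballots ranking Plan 1 above Plan 6: 4.
Ballots ranking Plan 6 above Plan 1: 1.
Plan 1 wins the head-to-head, 4–1.

Plan 1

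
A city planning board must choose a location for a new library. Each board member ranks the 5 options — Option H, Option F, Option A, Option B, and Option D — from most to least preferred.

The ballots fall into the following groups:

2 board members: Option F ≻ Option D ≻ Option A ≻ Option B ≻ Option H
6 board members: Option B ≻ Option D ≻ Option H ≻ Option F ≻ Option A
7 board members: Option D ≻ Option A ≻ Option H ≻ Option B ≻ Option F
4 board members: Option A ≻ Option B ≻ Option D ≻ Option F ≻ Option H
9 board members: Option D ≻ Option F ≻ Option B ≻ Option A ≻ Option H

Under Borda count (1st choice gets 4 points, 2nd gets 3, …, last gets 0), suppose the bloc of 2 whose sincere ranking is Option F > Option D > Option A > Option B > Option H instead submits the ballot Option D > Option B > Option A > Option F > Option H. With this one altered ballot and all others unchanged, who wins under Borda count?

Option D

Borda totals with the altered ballot: Option H 26, Option F 39, Option A 50, Option B 67, Option D 98.
The winner is unchanged: still Option D.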